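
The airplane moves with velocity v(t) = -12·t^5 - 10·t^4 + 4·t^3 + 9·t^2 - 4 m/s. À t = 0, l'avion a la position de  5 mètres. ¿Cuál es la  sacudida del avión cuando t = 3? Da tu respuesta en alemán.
Wir müssen unsere Gleichung für die Geschwindigkeit v(t) = -12·t^5 - 10·t^4 + 4·t^3 + 9·t^2 - 4 2-mal ableiten. Mit d/dt von v(t) finden wir a(t) = -60·t^4 - 40·t^3 + 12·t^2 + 18·t. Mit d/dt von a(t) finden wir j(t) = -240·t^3 - 120·t^2 + 24·t + 18. Mit j(t) = -240·t^3 - 120·t^2 + 24·t + 18 und Einsetzen von t = 3, finden wir j = -7470.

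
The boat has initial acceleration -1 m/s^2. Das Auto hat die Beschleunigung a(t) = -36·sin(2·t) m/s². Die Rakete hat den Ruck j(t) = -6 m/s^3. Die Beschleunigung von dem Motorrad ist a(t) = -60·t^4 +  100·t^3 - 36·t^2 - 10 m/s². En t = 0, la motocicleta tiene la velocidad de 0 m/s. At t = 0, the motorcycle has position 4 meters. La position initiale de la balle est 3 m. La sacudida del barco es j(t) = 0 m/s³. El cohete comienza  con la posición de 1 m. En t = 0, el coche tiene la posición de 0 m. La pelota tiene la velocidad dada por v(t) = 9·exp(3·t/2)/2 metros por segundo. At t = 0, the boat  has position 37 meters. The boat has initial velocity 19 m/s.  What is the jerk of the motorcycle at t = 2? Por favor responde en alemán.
Wir müssen unsere Gleichung für die Beschleunigung a(t) = -60·t^4 + 100·t^3 - 36·t^2 - 10 1-mal ableiten. Durch Ableiten von der Beschleunigung erhalten wir den Ruck: j(t) = -240·t^3 + 300·t^2 - 72·t. Wir haben den Ruck j(t) = -240·t^3 + 300·t^2 - 72·t. Durch Einsetzen von t = 2: j(2) = -864.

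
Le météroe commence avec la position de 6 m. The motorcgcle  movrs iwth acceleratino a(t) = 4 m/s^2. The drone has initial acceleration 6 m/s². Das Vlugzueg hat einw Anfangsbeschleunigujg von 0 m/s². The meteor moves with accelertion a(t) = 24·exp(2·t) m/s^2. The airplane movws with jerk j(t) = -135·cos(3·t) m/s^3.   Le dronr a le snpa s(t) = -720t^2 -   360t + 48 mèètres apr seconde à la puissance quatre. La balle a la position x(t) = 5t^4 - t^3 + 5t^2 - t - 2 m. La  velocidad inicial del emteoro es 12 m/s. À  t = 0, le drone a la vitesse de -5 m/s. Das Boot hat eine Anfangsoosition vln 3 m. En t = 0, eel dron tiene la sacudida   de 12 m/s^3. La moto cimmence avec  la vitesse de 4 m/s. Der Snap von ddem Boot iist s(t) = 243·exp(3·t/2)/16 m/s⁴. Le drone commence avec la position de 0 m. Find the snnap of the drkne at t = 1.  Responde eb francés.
Nous avons le snap s(t) = -720·t^2 - 360·t + 48. En substituant t = 1: s(1) = -1032.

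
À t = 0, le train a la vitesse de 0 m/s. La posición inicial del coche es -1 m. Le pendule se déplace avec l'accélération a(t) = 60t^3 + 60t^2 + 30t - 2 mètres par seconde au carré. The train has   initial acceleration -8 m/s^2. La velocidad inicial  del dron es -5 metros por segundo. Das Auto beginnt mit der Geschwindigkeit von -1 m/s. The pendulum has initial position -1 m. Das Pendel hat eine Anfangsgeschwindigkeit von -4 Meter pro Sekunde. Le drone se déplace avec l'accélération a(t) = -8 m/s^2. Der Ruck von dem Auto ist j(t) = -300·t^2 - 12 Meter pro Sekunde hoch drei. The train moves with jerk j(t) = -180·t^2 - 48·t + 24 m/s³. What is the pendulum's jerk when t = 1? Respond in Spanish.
Partiendo de la aceleración a(t) = 60·t^3 + 60·t^2 + 30·t - 2, tomamos 1 derivada. Derivando la aceleración, obtenemos la sacudida: j(t) = 180·t^2 + 120·t + 30. De la ecuación de la sacudida j(t) = 180·t^2 + 120·t + 30, sustituimos t = 1 para obtener j = 330.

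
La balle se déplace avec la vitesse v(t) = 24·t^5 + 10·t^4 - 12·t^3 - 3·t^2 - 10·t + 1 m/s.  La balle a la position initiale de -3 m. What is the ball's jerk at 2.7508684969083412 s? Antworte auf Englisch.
To solve this, we need to take 2 derivatives of our velocity equation v(t) = 24·t^5 + 10·t^4 - 12·t^3 - 3·t^2 - 10·t + 1. Differentiating velocity, we get acceleration: a(t) = 120·t^4 + 40·t^3 - 36·t^2 - 6·t - 10. Taking d/dt of a(t), we find j(t) = 480·t^3 + 120·t^2 - 72·t - 6. From the given jerk equation j(t) = 480·t^3 + 120·t^2 - 72·t - 6, we substitute t = 2.7508684969083412 to get j = 10695.9716853189.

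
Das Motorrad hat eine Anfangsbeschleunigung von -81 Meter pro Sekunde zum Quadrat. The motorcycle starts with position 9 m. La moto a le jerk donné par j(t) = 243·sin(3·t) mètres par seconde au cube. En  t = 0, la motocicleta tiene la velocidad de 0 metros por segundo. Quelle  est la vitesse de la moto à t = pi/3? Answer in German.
Ausgehend von dem Ruck j(t) = 243·sin(3·t), nehmen wir 2 Integrale. Das Integral von dem Ruck ist die Beschleunigung. Mit a(0) = -81 erhalten wir a(t) = -81·cos(3·t). Das Integral von der Beschleunigung ist die Geschwindigkeit. Mit v(0) = 0 erhalten wir v(t) = -27·sin(3·t). Aus der Gleichung für die Geschwindigkeit v(t) = -27·sin(3·t), setzen wir t = pi/3 ein und erhalten v = 0.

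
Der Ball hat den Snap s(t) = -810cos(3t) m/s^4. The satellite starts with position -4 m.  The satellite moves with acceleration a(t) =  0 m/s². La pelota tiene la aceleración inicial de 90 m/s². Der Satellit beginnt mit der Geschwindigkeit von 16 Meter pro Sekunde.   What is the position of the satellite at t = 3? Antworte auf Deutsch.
Wir müssen unsere Gleichung für die Beschleunigung a(t) = 0 2-mal integrieren. Das Integral von der Beschleunigung ist die Geschwindigkeit. Mit v(0) = 16 erhalten wir v(t) = 16. Das Integral von der Geschwindigkeit ist die Position. Mit x(0) = -4 erhalten wir x(t) = 16·t - 4. Mit x(t) = 16·t - 4 und Einsetzen von t = 3, finden wir x = 44.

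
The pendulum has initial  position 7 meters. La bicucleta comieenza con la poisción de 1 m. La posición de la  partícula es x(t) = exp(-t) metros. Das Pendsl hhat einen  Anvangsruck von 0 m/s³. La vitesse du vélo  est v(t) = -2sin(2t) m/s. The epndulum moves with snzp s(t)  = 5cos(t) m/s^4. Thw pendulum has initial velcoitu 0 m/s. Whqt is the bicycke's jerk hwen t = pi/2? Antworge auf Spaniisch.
Debemos derivar nuestra ecuación de la velocidad v(t) = -2·sin(2·t) 2 veces. La derivada de la velocidad da la aceleración: a(t) = -4·cos(2·t). Tomando d/dt de a(t), encontramos j(t) = 8·sin(2·t). Tenemos la sacudida j(t) = 8·sin(2·t). Sustituyendo t = pi/2: j(pi/2) = 0.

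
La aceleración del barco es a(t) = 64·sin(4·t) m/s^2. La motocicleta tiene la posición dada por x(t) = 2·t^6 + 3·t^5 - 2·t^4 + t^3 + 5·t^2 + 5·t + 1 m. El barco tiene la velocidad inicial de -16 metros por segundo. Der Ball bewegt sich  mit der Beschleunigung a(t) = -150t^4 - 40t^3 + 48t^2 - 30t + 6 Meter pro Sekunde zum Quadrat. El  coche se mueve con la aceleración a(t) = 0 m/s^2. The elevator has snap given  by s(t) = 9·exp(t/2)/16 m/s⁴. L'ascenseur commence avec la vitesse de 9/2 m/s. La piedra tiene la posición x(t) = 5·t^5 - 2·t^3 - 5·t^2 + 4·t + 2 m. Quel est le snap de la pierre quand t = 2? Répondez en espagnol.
Partiendo de la posición x(t) = 5·t^5 - 2·t^3 - 5·t^2 + 4·t + 2, tomamos 4 derivadas. Derivando la posición, obtenemos la velocidad: v(t) = 25·t^4 - 6·t^2 - 10·t + 4. La derivada de la velocidad da la aceleración: a(t) = 100·t^3 - 12·t - 10. Tomando d/dt de a(t), encontramos j(t) = 300·t^2 - 12. Derivando la sacudida, obtenemos el snap: s(t) = 600·t. De la ecuación del snap s(t) = 600·t, sustituimos t = 2 para obtener s = 1200.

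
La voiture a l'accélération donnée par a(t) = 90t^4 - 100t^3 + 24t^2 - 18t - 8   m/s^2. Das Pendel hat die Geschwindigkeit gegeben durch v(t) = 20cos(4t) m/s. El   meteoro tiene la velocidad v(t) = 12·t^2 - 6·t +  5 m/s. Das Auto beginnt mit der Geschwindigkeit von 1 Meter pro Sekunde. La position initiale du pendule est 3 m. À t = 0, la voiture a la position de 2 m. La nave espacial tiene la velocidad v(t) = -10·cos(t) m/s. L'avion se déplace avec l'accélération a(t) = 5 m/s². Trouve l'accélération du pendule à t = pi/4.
En partant de la vitesse v(t) = 20·cos(4·t), nous prenons 1 dérivée. En dérivant la vitesse, nous obtenons l'accélération: a(t) = -80·sin(4·t). Nous avons l'accélération a(t) = -80·sin(4·t). En substituant t = pi/4: a(pi/4) = 0.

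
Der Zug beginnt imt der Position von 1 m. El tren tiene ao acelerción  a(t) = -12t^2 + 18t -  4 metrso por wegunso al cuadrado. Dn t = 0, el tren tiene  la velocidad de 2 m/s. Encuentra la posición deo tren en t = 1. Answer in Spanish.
Necesitamos integrar nuestra ecuación de la aceleración a(t) = -12·t^2 + 18·t - 4 2 veces. Tomando ∫a(t)dt y aplicando v(0) = 2, encontramos v(t) = -4·t^3 + 9·t^2 - 4·t + 2. La antiderivada de la velocidad es la posición. Usando x(0) = 1, obtenemos x(t) = -t^4 + 3·t^3 - 2·t^2 + 2·t + 1. Usando x(t) = -t^4 + 3·t^3 - 2·t^2 + 2·t + 1 y sustituyendo t = 1, encontramos x = 3.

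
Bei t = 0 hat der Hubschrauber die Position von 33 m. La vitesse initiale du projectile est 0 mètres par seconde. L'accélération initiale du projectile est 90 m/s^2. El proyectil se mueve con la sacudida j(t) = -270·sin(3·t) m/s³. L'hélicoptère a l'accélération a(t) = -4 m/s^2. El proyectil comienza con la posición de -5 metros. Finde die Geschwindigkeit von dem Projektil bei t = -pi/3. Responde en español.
Partiendo de la sacudida j(t) = -270·sin(3·t), tomamos 2 antiderivadas. La integral de la sacudida, con a(0) = 90, da la aceleración: a(t) = 90·cos(3·t). Tomando ∫a(t)dt y aplicando v(0) = 0, encontramos v(t) = 30·sin(3·t). Tenemos la velocidad v(t) = 30·sin(3·t). Sustituyendo t = -pi/3: v(-pi/3) = 0.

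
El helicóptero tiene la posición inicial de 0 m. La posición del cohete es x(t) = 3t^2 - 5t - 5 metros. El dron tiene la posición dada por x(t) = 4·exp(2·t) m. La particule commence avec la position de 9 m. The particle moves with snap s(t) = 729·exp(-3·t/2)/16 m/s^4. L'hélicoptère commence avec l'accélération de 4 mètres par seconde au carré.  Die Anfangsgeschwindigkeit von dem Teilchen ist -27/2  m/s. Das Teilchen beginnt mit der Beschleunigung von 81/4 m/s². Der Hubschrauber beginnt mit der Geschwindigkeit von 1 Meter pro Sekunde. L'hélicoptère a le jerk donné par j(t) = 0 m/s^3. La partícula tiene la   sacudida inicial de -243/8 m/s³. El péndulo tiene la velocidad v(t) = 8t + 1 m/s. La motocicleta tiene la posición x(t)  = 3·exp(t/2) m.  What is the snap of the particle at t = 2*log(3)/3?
Using s(t) = 729·exp(-3·t/2)/16 and substituting t = 2*log(3)/3, we find s = 243/16.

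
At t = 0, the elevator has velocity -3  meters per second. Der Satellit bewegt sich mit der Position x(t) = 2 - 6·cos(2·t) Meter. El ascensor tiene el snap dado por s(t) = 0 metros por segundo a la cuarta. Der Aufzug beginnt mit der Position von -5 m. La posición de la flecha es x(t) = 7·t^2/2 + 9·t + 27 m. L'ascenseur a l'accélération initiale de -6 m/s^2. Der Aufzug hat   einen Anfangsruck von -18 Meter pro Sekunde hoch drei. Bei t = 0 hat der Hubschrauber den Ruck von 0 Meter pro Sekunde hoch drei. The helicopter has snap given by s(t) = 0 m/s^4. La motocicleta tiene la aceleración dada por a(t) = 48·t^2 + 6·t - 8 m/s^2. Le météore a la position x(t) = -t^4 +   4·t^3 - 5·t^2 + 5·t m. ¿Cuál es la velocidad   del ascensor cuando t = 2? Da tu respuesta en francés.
Nous devons trouver la primitive de notre équation du snap s(t) = 0 3 fois. En intégrant le snap et en utilisant la condition initiale j(0) = -18, nous obtenons j(t) = -18. En intégrant le jerk et en utilisant la condition initiale a(0) = -6, nous obtenons a(t) = -18·t - 6. L'intégrale de l'accélération, avec v(0) = -3, donne la vitesse: v(t) = -9·t^2 - 6·t - 3. Nous avons la vitesse v(t) = -9·t^2 - 6·t - 3. En substituant t = 2: v(2) = -51.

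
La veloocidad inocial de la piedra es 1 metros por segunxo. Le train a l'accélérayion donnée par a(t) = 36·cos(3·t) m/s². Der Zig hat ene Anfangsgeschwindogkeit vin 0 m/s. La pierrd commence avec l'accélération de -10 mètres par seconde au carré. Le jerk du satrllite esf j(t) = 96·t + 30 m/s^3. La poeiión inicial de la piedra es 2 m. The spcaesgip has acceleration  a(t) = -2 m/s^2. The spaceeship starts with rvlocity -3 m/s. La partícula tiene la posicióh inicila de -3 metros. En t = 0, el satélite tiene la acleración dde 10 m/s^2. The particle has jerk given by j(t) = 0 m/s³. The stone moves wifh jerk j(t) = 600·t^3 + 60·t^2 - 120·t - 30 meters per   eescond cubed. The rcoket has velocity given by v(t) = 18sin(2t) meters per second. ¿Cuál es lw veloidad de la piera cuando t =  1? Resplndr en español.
Para resolver esto, necesitamos tomar 2 integrales de nuestra ecuación de la sacudida j(t) = 600·t^3 + 60·t^2 - 120·t - 30. La integral de la sacudida, con a(0) = -10, da la aceleración: a(t) = 150·t^4 + 20·t^3 - 60·t^2 - 30·t - 10. Integrando la aceleración y usando la condición inicial v(0) = 1, obtenemos v(t) = 30·t^5 + 5·t^4 - 20·t^3 - 15·t^2 - 10·t + 1. Tenemos la velocidad v(t) = 30·t^5 + 5·t^4 - 20·t^3 - 15·t^2 - 10·t + 1. Sustituyendo t = 1: v(1) = -9.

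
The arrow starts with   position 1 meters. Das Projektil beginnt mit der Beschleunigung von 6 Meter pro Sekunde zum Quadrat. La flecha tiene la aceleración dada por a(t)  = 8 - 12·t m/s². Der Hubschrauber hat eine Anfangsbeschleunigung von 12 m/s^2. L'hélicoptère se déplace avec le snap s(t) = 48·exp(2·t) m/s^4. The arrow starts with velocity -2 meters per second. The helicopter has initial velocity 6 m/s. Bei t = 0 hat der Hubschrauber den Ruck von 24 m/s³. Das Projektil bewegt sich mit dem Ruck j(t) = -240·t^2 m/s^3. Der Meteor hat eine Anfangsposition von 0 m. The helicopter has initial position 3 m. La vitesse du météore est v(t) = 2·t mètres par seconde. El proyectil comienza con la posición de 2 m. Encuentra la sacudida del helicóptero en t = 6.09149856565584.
Para resolver esto, necesitamos tomar 1 antiderivada de nuestra ecuación del snap s(t) = 48·exp(2·t). La integral del snap, con j(0) = 24, da la sacudida: j(t) = 24·exp(2·t). De la ecuación de la sacudida j(t) = 24·exp(2·t), sustituimos t = 6.09149856565584 para obtener j = 4690505.70886488.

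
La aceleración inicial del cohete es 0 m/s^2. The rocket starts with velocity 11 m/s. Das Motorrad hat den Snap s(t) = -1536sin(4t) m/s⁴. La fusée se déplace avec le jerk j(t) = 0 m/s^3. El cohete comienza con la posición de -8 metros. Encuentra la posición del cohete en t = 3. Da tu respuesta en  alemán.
Wir müssen unsere Gleichung für den Ruck j(t) = 0 3-mal integrieren. Das Integral von dem Ruck, mit a(0) = 0, ergibt die Beschleunigung: a(t) = 0. Das Integral von der Beschleunigung, mit v(0) = 11, ergibt die Geschwindigkeit: v(t) = 11. Mit ∫v(t)dt und Anwendung von x(0) = -8, finden wir x(t) = 11·t - 8. Aus der Gleichung für die Position x(t) = 11·t - 8, setzen wir t = 3 ein und erhalten x = 25.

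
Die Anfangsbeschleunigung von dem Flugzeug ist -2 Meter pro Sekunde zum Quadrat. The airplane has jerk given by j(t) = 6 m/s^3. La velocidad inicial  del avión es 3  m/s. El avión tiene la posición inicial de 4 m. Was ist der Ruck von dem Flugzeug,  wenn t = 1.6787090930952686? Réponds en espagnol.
Tenemos la sacudida j(t) = 6. Sustituyendo t = 1.6787090930952686: j(1.6787090930952686) = 6.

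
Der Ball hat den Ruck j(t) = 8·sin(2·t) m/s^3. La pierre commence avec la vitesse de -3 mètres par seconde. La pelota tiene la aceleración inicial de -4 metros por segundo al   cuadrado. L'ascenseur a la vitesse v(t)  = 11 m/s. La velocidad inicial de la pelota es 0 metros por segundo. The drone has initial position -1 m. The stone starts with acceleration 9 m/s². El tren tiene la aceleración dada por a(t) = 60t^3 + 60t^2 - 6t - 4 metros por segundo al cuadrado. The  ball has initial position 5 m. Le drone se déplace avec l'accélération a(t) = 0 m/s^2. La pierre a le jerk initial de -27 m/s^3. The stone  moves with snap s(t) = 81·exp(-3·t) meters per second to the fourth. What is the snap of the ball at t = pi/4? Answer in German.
Um dies zu lösen, müssen wir 1 Ableitung unserer Gleichung für den Ruck j(t) = 8·sin(2·t) nehmen. Mit d/dt von j(t) finden wir s(t) = 16·cos(2·t). Aus der Gleichung für den Snap s(t) = 16·cos(2·t), setzen wir t = pi/4 ein und erhalten s = 0.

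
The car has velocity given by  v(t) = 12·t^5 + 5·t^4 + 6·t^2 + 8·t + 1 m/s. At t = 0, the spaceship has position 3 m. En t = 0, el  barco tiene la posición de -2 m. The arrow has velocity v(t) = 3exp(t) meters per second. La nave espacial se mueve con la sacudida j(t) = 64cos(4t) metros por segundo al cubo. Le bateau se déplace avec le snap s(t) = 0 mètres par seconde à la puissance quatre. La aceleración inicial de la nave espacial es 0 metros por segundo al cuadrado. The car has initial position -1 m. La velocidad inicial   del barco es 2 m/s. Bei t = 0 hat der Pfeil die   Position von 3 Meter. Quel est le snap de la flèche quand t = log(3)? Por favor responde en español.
Debemos derivar nuestra ecuación de la velocidad v(t) = 3·exp(t) 3 veces. La derivada de la velocidad da la aceleración: a(t) = 3·exp(t). Tomando d/dt de a(t), encontramos j(t) = 3·exp(t). Tomando d/dt de j(t), encontramos s(t) = 3·exp(t). Tenemos el snap s(t) = 3·exp(t). Sustituyendo t = log(3): s(log(3)) = 9.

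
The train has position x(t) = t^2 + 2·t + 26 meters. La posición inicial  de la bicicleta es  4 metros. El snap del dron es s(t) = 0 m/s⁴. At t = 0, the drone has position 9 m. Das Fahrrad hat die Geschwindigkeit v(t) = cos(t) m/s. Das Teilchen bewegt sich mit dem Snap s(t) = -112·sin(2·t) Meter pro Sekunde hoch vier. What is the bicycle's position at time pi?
To find the answer, we compute 1 integral of v(t) = cos(t). Integrating velocity and using the initial condition x(0) = 4, we get x(t) = sin(t) + 4. We have position x(t) = sin(t) + 4. Substituting t = pi: x(pi) = 4.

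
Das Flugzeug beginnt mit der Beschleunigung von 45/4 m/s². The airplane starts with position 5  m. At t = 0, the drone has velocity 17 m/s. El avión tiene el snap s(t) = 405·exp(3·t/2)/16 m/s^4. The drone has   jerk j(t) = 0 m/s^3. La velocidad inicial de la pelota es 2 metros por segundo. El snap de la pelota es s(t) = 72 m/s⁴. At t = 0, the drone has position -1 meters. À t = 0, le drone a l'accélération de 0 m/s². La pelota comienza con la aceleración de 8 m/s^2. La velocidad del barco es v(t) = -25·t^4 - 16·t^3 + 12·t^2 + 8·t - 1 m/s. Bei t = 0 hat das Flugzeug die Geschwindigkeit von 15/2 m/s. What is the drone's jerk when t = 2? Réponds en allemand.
Mit j(t) = 0 und Einsetzen von t = 2, finden wir j = 0.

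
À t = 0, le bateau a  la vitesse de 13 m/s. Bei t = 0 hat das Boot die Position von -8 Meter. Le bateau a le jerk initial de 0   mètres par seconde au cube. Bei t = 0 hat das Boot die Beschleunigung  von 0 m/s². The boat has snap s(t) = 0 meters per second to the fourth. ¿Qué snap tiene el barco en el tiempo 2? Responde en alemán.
Mit s(t) = 0 und Einsetzen von t = 2, finden wir s = 0.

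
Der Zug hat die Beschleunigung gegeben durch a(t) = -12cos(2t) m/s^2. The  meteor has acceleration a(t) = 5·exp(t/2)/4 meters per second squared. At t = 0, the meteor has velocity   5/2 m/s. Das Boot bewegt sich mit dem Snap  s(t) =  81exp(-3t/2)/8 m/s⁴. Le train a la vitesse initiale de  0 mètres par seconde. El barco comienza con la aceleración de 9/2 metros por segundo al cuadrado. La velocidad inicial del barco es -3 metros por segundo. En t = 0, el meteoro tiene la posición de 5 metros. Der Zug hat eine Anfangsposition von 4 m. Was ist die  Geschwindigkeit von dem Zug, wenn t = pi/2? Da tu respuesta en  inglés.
We need to integrate our acceleration equation a(t) = -12·cos(2·t) 1 time. The integral of acceleration is velocity. Using v(0) = 0, we get v(t) = -6·sin(2·t). From the given velocity equation v(t) = -6·sin(2·t), we substitute t = pi/2 to get v = 0.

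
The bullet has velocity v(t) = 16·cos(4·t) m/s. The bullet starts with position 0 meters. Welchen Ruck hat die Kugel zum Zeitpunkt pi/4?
Ausgehend von der Geschwindigkeit v(t) = 16·cos(4·t), nehmen wir 2 Ableitungen. Mit d/dt von v(t) finden wir a(t) = -64·sin(4·t). Durch Ableiten von der Beschleunigung erhalten wir den Ruck: j(t) = -256·cos(4·t). Aus der Gleichung für den Ruck j(t) = -256·cos(4·t), setzen wir t = pi/4 ein und erhalten j = 256.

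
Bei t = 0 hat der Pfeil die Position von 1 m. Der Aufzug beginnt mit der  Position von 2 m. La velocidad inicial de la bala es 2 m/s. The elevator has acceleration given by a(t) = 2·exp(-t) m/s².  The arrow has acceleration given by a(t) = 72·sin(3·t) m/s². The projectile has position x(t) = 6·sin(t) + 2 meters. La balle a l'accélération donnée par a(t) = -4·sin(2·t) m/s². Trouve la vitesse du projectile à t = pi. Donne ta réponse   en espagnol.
Para resolver esto, necesitamos tomar 1 derivada de nuestra ecuación de la posición x(t) = 6·sin(t) + 2. Derivando la posición, obtenemos la velocidad: v(t) = 6·cos(t). Tenemos la velocidad v(t) = 6·cos(t). Sustituyendo t = pi: v(pi) = -6.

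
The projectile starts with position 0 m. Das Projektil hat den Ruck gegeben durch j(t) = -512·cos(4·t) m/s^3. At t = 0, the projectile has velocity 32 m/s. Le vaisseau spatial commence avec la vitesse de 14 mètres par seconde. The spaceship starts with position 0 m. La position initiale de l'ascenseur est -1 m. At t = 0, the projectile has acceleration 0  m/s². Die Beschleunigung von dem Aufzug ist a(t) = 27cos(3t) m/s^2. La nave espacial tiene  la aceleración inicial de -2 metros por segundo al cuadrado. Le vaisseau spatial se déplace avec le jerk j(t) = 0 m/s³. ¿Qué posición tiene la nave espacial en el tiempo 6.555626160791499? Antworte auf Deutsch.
Wir müssen unsere Gleichung für den Ruck j(t) = 0 3-mal integrieren. Die Stammfunktion von dem Ruck ist die Beschleunigung. Mit a(0) = -2 erhalten wir a(t) = -2. Mit ∫a(t)dt und Anwendung von v(0) = 14, finden wir v(t) = 14 - 2·t. Durch Integration von der Geschwindigkeit und Verwendung der Anfangsbedingung x(0) = 0, erhalten wir x(t) = -t^2 + 14·t. Mit x(t) = -t^2 + 14·t und Einsetzen von t = 6.555626160791499, finden wir x = 48.8025318910271.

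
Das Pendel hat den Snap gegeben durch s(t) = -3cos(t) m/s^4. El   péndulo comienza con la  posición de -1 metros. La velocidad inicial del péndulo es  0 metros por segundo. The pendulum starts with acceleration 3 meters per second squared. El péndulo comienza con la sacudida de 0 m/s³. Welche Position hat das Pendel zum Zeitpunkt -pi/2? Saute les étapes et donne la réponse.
Bei t = -pi/2, x = 2.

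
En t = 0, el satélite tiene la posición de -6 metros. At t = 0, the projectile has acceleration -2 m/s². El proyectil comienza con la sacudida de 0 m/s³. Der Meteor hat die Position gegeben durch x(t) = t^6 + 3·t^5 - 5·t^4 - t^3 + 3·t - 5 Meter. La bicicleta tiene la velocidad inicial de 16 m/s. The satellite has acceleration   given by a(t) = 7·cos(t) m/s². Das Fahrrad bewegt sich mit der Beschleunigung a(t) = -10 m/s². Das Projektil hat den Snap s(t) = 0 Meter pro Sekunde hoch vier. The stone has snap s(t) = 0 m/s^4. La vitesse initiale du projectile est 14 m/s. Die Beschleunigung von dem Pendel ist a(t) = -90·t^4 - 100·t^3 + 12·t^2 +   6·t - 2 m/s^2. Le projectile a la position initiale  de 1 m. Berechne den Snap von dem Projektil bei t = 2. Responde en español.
De la ecuación del snap s(t) = 0, sustituimos t = 2 para obtener s = 0.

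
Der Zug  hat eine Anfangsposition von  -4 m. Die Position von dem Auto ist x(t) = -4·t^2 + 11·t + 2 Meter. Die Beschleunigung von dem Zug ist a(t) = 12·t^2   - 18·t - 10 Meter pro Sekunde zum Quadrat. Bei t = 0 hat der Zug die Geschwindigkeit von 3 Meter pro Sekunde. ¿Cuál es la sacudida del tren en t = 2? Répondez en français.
Pour résoudre ceci, nous devons prendre 1 dérivée de notre équation de l'accélération a(t) = 12·t^2 - 18·t - 10. En dérivant l'accélération, nous obtenons le jerk: j(t) = 24·t - 18. De l'équation du jerk j(t) = 24·t - 18, nous substituons t = 2 pour obtenir j = 30.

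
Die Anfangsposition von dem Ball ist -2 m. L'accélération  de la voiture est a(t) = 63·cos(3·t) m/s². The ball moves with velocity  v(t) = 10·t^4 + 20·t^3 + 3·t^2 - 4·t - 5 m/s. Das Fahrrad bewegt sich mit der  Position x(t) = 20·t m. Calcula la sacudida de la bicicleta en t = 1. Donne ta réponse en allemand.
Ausgehend von der Position x(t) = 20·t, nehmen wir 3 Ableitungen. Die Ableitung von der Position ergibt die Geschwindigkeit: v(t) = 20. Durch Ableiten von der Geschwindigkeit erhalten wir die Beschleunigung: a(t) = 0. Die Ableitung von der Beschleunigung ergibt den Ruck: j(t) = 0. Mit j(t) = 0 und Einsetzen von t = 1, finden wir j = 0.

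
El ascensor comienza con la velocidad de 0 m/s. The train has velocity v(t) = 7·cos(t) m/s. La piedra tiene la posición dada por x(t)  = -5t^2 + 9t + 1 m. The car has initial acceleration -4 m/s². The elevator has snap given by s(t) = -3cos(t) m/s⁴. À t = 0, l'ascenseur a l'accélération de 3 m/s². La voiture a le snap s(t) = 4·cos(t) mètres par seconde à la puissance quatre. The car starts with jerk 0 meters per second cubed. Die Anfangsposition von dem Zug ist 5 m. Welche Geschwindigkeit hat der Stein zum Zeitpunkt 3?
Wir müssen unsere Gleichung für die Position x(t) = -5·t^2 + 9·t + 1 1-mal ableiten. Durch Ableiten von der Position erhalten wir die Geschwindigkeit: v(t) = 9 - 10·t. Aus der Gleichung für die Geschwindigkeit v(t) = 9 - 10·t, setzen wir t = 3 ein und erhalten v = -21.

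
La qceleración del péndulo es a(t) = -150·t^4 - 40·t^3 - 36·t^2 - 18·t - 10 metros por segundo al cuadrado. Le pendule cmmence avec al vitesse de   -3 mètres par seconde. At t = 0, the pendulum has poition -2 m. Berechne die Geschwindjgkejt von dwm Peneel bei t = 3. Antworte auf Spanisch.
Para resolver esto, necesitamos tomar 1 integral de nuestra ecuación de la aceleración a(t) = -150·t^4 - 40·t^3 - 36·t^2 - 18·t - 10. Tomando ∫a(t)dt y aplicando v(0) = -3, encontramos v(t) = -30·t^5 - 10·t^4 - 12·t^3 - 9·t^2 - 10·t - 3. De la ecuación de la velocidad v(t) = -30·t^5 - 10·t^4 - 12·t^3 - 9·t^2 - 10·t - 3, sustituimos t = 3 para obtener v = -8538.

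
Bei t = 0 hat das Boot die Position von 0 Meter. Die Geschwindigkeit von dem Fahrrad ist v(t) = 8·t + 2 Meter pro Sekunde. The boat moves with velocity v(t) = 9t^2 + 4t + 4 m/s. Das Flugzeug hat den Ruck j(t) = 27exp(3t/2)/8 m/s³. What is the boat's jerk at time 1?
Starting from velocity v(t) = 9·t^2 + 4·t + 4, we take 2 derivatives. Taking d/dt of v(t), we find a(t) = 18·t + 4. The derivative of acceleration gives jerk: j(t) = 18. Using j(t) = 18 and substituting t = 1, we find j = 18.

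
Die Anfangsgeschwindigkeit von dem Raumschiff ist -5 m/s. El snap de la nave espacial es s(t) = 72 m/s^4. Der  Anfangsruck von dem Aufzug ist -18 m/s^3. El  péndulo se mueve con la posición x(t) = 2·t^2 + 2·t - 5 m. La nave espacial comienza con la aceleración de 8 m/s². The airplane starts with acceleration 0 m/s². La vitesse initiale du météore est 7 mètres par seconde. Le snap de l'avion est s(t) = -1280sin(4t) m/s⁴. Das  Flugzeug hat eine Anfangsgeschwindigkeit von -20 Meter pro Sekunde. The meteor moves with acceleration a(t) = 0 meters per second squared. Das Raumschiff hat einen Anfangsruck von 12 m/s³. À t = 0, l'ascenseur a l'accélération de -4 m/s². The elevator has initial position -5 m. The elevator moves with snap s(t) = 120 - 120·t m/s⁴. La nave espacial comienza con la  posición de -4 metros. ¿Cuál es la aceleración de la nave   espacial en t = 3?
Partiendo del snap s(t) = 72, tomamos 2 antiderivadas. Tomando ∫s(t)dt y aplicando j(0) = 12, encontramos j(t) = 72·t + 12. Integrando la sacudida y usando la condición inicial a(0) = 8, obtenemos a(t) = 36·t^2 + 12·t + 8. De la ecuación de la aceleración a(t) = 36·t^2 + 12·t + 8, sustituimos t = 3 para obtener a = 368.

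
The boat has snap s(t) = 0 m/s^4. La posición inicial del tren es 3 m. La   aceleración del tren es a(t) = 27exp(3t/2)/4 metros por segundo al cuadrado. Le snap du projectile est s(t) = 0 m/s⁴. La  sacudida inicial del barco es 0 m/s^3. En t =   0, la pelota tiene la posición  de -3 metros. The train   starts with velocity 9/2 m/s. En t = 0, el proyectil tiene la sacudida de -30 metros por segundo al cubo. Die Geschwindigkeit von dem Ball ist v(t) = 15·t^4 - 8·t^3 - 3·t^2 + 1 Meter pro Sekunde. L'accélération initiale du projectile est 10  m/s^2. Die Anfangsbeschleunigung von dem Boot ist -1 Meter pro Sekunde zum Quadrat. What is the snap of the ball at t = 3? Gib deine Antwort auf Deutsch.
Wir müssen unsere Gleichung für die Geschwindigkeit v(t) = 15·t^4 - 8·t^3 - 3·t^2 + 1 3-mal ableiten. Durch Ableiten von der Geschwindigkeit erhalten wir die Beschleunigung: a(t) = 60·t^3 - 24·t^2 - 6·t. Durch Ableiten von der Beschleunigung erhalten wir den Ruck: j(t) = 180·t^2 - 48·t - 6. Durch Ableiten von dem Ruck erhalten wir den Snap: s(t) = 360·t - 48. Mit s(t) = 360·t - 48 und Einsetzen von t = 3, finden wir s = 1032.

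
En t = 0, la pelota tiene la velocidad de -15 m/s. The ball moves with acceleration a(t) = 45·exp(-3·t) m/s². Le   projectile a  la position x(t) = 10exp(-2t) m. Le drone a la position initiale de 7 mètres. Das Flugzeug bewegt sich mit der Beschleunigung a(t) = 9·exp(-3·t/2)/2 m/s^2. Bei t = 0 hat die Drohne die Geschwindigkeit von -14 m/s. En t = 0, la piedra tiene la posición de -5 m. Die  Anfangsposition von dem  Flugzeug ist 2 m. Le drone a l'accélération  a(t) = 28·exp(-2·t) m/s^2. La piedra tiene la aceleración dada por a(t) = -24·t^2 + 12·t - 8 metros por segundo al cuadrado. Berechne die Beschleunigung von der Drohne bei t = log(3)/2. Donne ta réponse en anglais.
We have acceleration a(t) = 28·exp(-2·t). Substituting t = log(3)/2: a(log(3)/2) = 28/3.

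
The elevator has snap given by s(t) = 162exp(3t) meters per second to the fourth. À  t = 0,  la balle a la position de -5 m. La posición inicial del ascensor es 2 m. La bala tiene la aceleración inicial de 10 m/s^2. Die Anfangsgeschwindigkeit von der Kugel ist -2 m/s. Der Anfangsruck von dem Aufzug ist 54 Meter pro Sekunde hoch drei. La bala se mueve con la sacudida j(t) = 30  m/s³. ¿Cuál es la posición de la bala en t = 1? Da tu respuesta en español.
Para resolver esto, necesitamos tomar 3 antiderivadas de nuestra ecuación de la sacudida j(t) = 30. La antiderivada de la sacudida, con a(0) = 10, da la aceleración: a(t) = 30·t + 10. La antiderivada de la aceleración es la velocidad. Usando v(0) = -2, obtenemos v(t) = 15·t^2 + 10·t - 2. Integrando la velocidad y usando la condición inicial x(0) = -5, obtenemos x(t) = 5·t^3 + 5·t^2 - 2·t - 5. De la ecuación de la posición x(t) = 5·t^3 + 5·t^2 - 2·t - 5, sustituimos t = 1 para obtener x = 3.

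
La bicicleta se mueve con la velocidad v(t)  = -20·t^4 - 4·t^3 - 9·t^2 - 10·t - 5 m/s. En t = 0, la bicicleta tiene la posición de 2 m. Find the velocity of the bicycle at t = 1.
We have velocity v(t) = -20·t^4 - 4·t^3 - 9·t^2 - 10·t - 5. Substituting t = 1: v(1) = -48.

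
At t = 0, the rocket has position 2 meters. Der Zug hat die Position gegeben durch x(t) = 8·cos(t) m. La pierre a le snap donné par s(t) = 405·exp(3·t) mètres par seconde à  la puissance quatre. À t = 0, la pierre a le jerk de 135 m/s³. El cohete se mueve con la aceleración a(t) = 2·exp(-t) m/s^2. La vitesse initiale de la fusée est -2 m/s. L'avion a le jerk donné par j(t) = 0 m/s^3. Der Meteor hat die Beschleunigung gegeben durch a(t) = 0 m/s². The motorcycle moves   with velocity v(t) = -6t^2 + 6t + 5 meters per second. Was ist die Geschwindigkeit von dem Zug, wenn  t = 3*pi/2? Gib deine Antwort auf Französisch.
En partant de la position x(t) = 8·cos(t), nous prenons 1 dérivée. En dérivant la position, nous obtenons la vitesse: v(t) = -8·sin(t). Nous avons la vitesse v(t) = -8·sin(t). En substituant t = 3*pi/2: v(3*pi/2) = 8.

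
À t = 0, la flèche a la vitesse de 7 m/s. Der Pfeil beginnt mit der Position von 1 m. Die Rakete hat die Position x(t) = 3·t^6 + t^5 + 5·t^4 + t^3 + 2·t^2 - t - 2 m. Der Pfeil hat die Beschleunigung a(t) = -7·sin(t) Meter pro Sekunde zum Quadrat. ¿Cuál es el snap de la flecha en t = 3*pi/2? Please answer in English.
To solve this, we need to take 2 derivatives of our acceleration equation a(t) = -7·sin(t). The derivative of acceleration gives jerk: j(t) = -7·cos(t). The derivative of jerk gives snap: s(t) = 7·sin(t). From the given snap equation s(t) = 7·sin(t), we substitute t = 3*pi/2 to get s = -7.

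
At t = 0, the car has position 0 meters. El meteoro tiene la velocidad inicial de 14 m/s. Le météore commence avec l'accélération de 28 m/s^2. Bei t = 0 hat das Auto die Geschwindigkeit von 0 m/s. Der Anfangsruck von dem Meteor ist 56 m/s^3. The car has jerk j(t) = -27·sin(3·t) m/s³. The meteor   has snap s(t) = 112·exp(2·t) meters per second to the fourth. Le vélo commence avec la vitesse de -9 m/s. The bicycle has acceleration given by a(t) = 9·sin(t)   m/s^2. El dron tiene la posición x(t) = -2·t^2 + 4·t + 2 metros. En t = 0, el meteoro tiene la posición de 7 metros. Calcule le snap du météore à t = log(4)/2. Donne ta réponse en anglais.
From the given snap equation s(t) = 112·exp(2·t), we substitute t = log(4)/2 to get s = 448.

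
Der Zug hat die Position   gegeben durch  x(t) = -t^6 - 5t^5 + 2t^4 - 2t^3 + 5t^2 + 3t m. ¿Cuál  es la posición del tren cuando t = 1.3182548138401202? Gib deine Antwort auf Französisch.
De l'équation de la position x(t) = -t^6 - 5·t^5 + 2·t^4 - 2·t^3 + 5·t^2 + 3·t, nous substituons t = 1.3182548138401202 pour obtenir x = -11.0513457000277.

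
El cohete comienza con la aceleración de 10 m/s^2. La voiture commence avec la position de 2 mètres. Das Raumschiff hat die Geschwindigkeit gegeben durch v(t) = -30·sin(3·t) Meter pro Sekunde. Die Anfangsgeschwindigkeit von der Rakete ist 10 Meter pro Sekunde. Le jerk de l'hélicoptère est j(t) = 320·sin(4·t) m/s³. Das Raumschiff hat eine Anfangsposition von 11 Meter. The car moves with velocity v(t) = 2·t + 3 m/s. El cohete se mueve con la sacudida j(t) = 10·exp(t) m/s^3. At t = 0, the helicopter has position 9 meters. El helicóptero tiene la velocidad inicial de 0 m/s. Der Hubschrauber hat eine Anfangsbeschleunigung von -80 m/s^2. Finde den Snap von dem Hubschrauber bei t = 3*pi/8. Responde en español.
Partiendo de la sacudida j(t) = 320·sin(4·t), tomamos 1 derivada. La derivada de la sacudida da el snap: s(t) = 1280·cos(4·t). Usando s(t) = 1280·cos(4·t) y sustituyendo t = 3*pi/8, encontramos s = 0.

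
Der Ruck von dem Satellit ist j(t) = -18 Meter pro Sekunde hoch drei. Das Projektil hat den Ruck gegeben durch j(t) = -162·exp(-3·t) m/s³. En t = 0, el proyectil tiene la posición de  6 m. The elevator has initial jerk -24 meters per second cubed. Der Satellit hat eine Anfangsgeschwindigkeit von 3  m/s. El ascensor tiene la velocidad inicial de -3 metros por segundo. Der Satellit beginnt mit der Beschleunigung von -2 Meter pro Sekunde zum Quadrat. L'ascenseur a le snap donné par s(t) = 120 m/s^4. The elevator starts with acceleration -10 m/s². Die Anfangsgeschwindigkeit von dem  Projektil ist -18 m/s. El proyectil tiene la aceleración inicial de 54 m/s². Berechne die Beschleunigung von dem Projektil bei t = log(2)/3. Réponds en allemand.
Wir müssen die Stammfunktion unserer Gleichung für den Ruck j(t) = -162·exp(-3·t) 1-mal finden. Mit ∫j(t)dt und Anwendung von a(0) = 54, finden wir a(t) = 54·exp(-3·t). Aus der Gleichung für die Beschleunigung a(t) = 54·exp(-3·t), setzen wir t = log(2)/3 ein und erhalten a = 27.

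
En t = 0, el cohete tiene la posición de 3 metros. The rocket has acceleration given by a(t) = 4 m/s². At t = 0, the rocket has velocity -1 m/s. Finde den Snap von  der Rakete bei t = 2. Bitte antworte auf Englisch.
Starting from acceleration a(t) = 4, we take 2 derivatives. The derivative of acceleration gives jerk: j(t) = 0. Differentiating jerk, we get snap: s(t) = 0. Using s(t) = 0 and substituting t = 2, we find s = 0.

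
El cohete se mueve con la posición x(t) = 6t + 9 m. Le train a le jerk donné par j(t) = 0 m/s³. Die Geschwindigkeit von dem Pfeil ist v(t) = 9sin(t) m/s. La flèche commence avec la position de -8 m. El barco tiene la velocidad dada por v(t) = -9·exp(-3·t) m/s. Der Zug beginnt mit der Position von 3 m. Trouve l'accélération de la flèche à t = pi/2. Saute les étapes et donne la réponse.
a(pi/2) = 0.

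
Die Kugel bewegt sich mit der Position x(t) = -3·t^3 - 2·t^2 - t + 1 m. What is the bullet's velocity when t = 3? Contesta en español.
Partiendo de la posición x(t) = -3·t^3 - 2·t^2 - t + 1, tomamos 1 derivada. Derivando la posición, obtenemos la velocidad: v(t) = -9·t^2 - 4·t - 1. De la ecuación de la velocidad v(t) = -9·t^2 - 4·t - 1, sustituimos t = 3 para obtener v = -94.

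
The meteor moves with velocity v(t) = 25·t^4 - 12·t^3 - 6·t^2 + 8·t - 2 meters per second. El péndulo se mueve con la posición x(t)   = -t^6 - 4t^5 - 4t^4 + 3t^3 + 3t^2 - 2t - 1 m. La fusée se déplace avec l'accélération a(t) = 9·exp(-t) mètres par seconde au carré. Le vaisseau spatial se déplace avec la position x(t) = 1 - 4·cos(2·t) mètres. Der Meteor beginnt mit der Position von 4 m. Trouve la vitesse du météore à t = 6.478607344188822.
En utilisant v(t) = 25·t^4 - 12·t^3 - 6·t^2 + 8·t - 2 et en substituant t = 6.478607344188822, nous trouvons v = 40576.8866590267.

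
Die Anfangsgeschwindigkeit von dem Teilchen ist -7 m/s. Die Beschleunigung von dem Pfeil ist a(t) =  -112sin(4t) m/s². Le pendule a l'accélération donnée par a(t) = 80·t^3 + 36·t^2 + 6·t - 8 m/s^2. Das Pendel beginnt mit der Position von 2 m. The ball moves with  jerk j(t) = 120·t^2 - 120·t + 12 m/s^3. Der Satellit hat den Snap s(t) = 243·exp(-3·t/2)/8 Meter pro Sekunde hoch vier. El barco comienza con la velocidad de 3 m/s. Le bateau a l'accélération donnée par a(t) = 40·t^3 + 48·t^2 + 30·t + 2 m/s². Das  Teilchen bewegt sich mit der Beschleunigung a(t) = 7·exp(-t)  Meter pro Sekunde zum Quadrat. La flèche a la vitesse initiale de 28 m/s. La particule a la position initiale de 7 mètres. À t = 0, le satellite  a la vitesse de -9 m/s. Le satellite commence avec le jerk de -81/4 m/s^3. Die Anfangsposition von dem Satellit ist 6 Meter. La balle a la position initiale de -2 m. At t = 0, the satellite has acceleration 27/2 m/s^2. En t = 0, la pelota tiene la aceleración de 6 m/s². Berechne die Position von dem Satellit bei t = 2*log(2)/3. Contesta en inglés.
To solve this, we need to take 4 integrals of our snap equation s(t) = 243·exp(-3·t/2)/8. Integrating snap and using the initial condition j(0) = -81/4, we get j(t) = -81·exp(-3·t/2)/4. Finding the antiderivative of j(t) and using a(0) = 27/2: a(t) = 27·exp(-3·t/2)/2. The integral of acceleration is velocity. Using v(0) = -9, we get v(t) = -9·exp(-3·t/2). The integral of velocity, with x(0) = 6, gives position: x(t) = 6·exp(-3·t/2). Using x(t) = 6·exp(-3·t/2) and substituting t = 2*log(2)/3, we find x = 3.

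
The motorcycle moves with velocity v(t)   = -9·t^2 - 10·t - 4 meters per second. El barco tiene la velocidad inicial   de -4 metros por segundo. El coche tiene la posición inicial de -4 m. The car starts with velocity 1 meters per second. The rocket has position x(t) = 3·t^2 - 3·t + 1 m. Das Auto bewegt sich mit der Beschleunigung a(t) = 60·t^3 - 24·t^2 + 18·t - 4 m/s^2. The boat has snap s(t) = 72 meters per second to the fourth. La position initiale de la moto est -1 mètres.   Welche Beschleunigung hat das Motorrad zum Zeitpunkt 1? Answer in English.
To solve this, we need to take 1 derivative of our velocity equation v(t) = -9·t^2 - 10·t - 4. Taking d/dt of v(t), we find a(t) = -18·t - 10. We have acceleration a(t) = -18·t - 10. Substituting t = 1: a(1) = -28.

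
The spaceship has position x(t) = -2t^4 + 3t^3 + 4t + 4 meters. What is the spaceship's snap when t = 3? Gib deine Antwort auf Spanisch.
Partiendo de la posición x(t) = -2·t^4 + 3·t^3 + 4·t + 4, tomamos 4 derivadas. La derivada de la posición da la velocidad: v(t) = -8·t^3 + 9·t^2 + 4. Tomando d/dt de v(t), encontramos a(t) = -24·t^2 + 18·t. Derivando la aceleración, obtenemos la sacudida: j(t) = 18 - 48·t. La derivada de la sacudida da el snap: s(t) = -48. De la ecuación del snap s(t) = -48, sustituimos t = 3 para obtener s = -48.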